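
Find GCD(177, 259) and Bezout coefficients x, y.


Tabular extended Euclidean (each row: r = 177*s + 259*t):
r=177, s=1, t=0
r=259, s=0, t=1
q=0: r=177, s=1, t=0   [177*(1) + 259*(0) = 177]
q=1: r=82, s=-1, t=1   [177*(-1) + 259*(1) = 82]
q=2: r=13, s=3, t=-2   [177*(3) + 259*(-2) = 13]
q=6: r=4, s=-19, t=13   [177*(-19) + 259*(13) = 4]
q=3: r=1, s=60, t=-41   [177*(60) + 259*(-41) = 1]
q=4: r=0, s=-259, t=177   [177*(-259) + 259*(177) = 0]
GCD = 1; from the row with r=1: x=60, y=-41
Check: 177*(60) + 259*(-41) = 10620 - 10619 = 1

GCD = 1, x = 60, y = -41


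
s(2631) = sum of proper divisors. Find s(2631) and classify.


Proper divisors: 1, 3, 877
Sum = 1 + 3 + 877 = 881
881 < 2631 → deficient

s(2631) = 881 (deficient)


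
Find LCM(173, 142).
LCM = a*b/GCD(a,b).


GCD(173, 142) = 1
LCM = 173*142/1 = 24566/1 = 24566

LCM = 24566


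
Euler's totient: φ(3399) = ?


3399 = 3 × 11 × 103
Prime factors: 3, 11, 103
φ(3399) = 3399 × (1-1/3) × (1-1/11) × (1-1/103)
= 3399 × 2/3 × 10/11 × 102/103 = 2040

φ(3399) = 2040


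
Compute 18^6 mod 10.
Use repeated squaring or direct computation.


18^1 mod 10 = 8
18^2 mod 10 = 4
18^3 mod 10 = 2
18^4 mod 10 = 6
18^5 mod 10 = 8
18^6 mod 10 = 4


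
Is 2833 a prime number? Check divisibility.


Check divisors up to sqrt(2833) = 53.2259
No divisors found.
2833 is prime.

Yes, 2833 is prime


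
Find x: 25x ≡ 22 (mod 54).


GCD(25, 54) = 1, unique solution
a^(-1) mod 54 = 13
x = 13 * 22 mod 54 = 16

x ≡ 16 (mod 54)


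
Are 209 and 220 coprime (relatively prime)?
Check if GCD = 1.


Euclidean algorithm:
220 = 1 * 209 + 11
209 = 19 * 11 + 0
GCD(209, 220) = 11

No, not coprime (GCD = 11)


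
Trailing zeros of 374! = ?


floor(374/5) = 74
floor(374/25) = 14
floor(374/125) = 2
Total = 90

90 trailing zeros


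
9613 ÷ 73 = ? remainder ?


9613 = 73 * 131 + 50
Check: 9563 + 50 = 9613

q = 131, r = 50


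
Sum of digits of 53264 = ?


5 + 3 + 2 + 6 + 4 = 20


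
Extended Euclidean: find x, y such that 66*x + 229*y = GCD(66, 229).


Tabular extended Euclidean (each row: r = 66*s + 229*t):
r=66, s=1, t=0
r=229, s=0, t=1
q=0: r=66, s=1, t=0   [66*(1) + 229*(0) = 66]
q=3: r=31, s=-3, t=1   [66*(-3) + 229*(1) = 31]
q=2: r=4, s=7, t=-2   [66*(7) + 229*(-2) = 4]
q=7: r=3, s=-52, t=15   [66*(-52) + 229*(15) = 3]
q=1: r=1, s=59, t=-17   [66*(59) + 229*(-17) = 1]
q=3: r=0, s=-229, t=66   [66*(-229) + 229*(66) = 0]
GCD = 1; from the row with r=1: x=59, y=-17
Check: 66*(59) + 229*(-17) = 3894 - 3893 = 1

GCD = 1, x = 59, y = -17


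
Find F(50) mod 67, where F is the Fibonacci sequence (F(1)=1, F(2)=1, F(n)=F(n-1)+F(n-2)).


F(k) mod 67 for k=1..50:
1, 1, 2, 3, 5, 8, 13, 21, 34, 55, 22, 10, 32, 42, 7, 49, 56, 38, 27, 65, 25, 23, 48, 4, 52, 56, 41, 30, 4, 34, 38, 5, 43, 48, 24, 5, 29, 34, 63, 30, 26, 56, 15, 4, 19, 23, 42, 65, 40, 38
F(50) mod 67 = 38


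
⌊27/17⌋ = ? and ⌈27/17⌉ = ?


27/17 = 1.5882
floor = 1
ceil = 2

floor = 1, ceil = 2


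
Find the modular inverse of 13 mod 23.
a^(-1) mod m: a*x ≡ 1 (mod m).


Use the extended Euclidean algorithm on (23, 13); each row r = 23*s + 13*t:
r=23, s=1, t=0
r=13, s=0, t=1
q=1: r=10, s=1, t=-1   [23*(1) + 13*(-1) = 10]
q=1: r=3, s=-1, t=2   [23*(-1) + 13*(2) = 3]
q=3: r=1, s=4, t=-7   [23*(4) + 13*(-7) = 1]
q=3: r=0, s=-13, t=23   [23*(-13) + 13*(23) = 0]
GCD = 1 with t = -7, so 13*(-7) ≡ 1 (mod 23)
Inverse = -7 mod 23 = 16
Check: 13 * 16 = 208 ≡ 1 (mod 23)

13^(-1) ≡ 16 (mod 23)


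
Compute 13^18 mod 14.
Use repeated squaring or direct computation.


13^1 mod 14 = 13
13^2 mod 14 = 1
13^3 mod 14 = 13
13^4 mod 14 = 1
13^5 mod 14 = 13
13^6 mod 14 = 1
13^7 mod 14 = 13
13^8 mod 14 = 1
13^9 mod 14 = 13
13^10 mod 14 = 1
13^11 mod 14 = 13
13^12 mod 14 = 1
13^13 mod 14 = 13
13^14 mod 14 = 1
13^15 mod 14 = 13
13^16 mod 14 = 1
13^17 mod 14 = 13
13^18 mod 14 = 1


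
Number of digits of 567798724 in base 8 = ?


567798724 in base 8 = 4165765704
Number of digits = 10

10 digits (base 8)


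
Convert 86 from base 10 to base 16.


86 (base 10) = 86 (decimal)
86 (decimal) = 56 (base 16)


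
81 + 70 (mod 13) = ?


81 + 70 = 151
151 mod 13 = 8


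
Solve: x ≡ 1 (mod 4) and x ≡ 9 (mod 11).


M = 4*11 = 44
M1 = M/4 = 11, M2 = M/11 = 4
M1^(-1) mod 4 = 3, M2^(-1) mod 11 = 3
x = 1*11*3 + 9*4*3 = 141
141 mod 44 = 9
Check: 9 mod 4 = 1 ✓, 9 mod 11 = 9 ✓

x ≡ 9 (mod 44)


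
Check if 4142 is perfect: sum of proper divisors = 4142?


Proper divisors of 4142: 1, 2, 19, 38, 109, 218, 2071
Sum = 1 + 2 + 19 + 38 + 109 + 218 + 2071 = 2458

No, 4142 is not perfect (2458 ≠ 4142)


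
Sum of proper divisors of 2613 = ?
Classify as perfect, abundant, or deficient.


Proper divisors: 1, 3, 13, 39, 67, 201, 871
Sum = 1 + 3 + 13 + 39 + 67 + 201 + 871 = 1195
1195 < 2613 → deficient

s(2613) = 1195 (deficient)


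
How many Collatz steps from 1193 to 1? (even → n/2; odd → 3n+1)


1193 → 3580 → 1790 → 895 → 2686 → 1343 → 4030 → 2015 → 6046 → 3023 → 9070 → 4535 → 13606 → 6803 → 20410 → 10205 → 30616 → 15308 → 7654 → 3827 → 11482 → 5741 → 17224 → 8612 → 4306 → 2153 → 6460 → 3230 → 1615 → 4846 → 2423 → 7270 → 3635 → 10906 → 5453 → 16360 → 8180 → 4090 → 2045 → 6136 → 3068 → 1534 → 767 → 2302 → 1151 → 3454 → 1727 → 5182 → 2591 → 7774 → 3887 → 11662 → 5831 → 17494 → 8747 → 26242 → 13121 → 39364 → 19682 → 9841 → 29524 → 14762 → 7381 → 22144 → 11072 → 5536 → 2768 → 1384 → 692 → 346 → 173 → 520 → 260 → 130 → 65 → 196 → 98 → 49 → 148 → 74 → 37 → 112 → 56 → 28 → 14 → 7 → 22 → 11 → 34 → 17 → 52 → 26 → 13 → 40 → 20 → 10 → 5 → 16 → 8 → 4 → 2 → 1
Total steps = 101

101 steps


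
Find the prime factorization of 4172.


4172 / 2 = 2086
2086 / 2 = 1043
1043 / 7 = 149
149 / 149 = 1
4172 = 2^2 × 7 × 149


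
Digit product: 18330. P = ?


1 × 8 × 3 × 3 × 0 = 0


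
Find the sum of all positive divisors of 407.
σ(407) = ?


Divisors of 407: 1, 11, 37, 407
Sum = 1 + 11 + 37 + 407 = 456

σ(407) = 456


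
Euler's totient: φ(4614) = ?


4614 = 2 × 3 × 769
Prime factors: 2, 3, 769
φ(4614) = 4614 × (1-1/2) × (1-1/3) × (1-1/769)
= 4614 × 1/2 × 2/3 × 768/769 = 1536

φ(4614) = 1536


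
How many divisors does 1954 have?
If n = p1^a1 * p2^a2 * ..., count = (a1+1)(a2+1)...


1954 = 2^1 × 977^1
d(1954) = (1+1) × (1+1) = 4

4 divisors


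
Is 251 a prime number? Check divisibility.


Check divisors up to sqrt(251) = 15.8430
No divisors found.
251 is prime.

Yes, 251 is prime


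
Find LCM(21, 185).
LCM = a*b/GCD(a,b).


GCD(21, 185) = 1
LCM = 21*185/1 = 3885/1 = 3885

LCM = 3885


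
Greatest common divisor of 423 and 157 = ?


423 = 2 * 157 + 109
157 = 1 * 109 + 48
109 = 2 * 48 + 13
48 = 3 * 13 + 9
13 = 1 * 9 + 4
9 = 2 * 4 + 1
4 = 4 * 1 + 0
GCD = 1


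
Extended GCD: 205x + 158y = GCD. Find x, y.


Tabular extended Euclidean (each row: r = 205*s + 158*t):
r=205, s=1, t=0
r=158, s=0, t=1
q=1: r=47, s=1, t=-1   [205*(1) + 158*(-1) = 47]
q=3: r=17, s=-3, t=4   [205*(-3) + 158*(4) = 17]
q=2: r=13, s=7, t=-9   [205*(7) + 158*(-9) = 13]
q=1: r=4, s=-10, t=13   [205*(-10) + 158*(13) = 4]
q=3: r=1, s=37, t=-48   [205*(37) + 158*(-48) = 1]
q=4: r=0, s=-158, t=205   [205*(-158) + 158*(205) = 0]
GCD = 1; from the row with r=1: x=37, y=-48
Check: 205*(37) + 158*(-48) = 7585 - 7584 = 1

GCD = 1, x = 37, y = -48


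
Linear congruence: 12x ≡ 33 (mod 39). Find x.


GCD(12, 39) = 3 divides 33
Divide: 4x ≡ 11 (mod 13)
x ≡ 6 (mod 13)


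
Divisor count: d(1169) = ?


1169 = 7^1 × 167^1
d(1169) = (1+1) × (1+1) = 4

4 divisors


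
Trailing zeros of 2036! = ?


floor(2036/5) = 407
floor(2036/25) = 81
floor(2036/125) = 16
floor(2036/625) = 3
Total = 507

507 trailing zeros


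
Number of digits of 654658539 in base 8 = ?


654658539 in base 8 = 4701245753
Number of digits = 10

10 digits (base 8)


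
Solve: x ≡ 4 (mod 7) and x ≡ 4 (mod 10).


M = 7*10 = 70
M1 = M/7 = 10, M2 = M/10 = 7
M1^(-1) mod 7 = 5, M2^(-1) mod 10 = 3
x = 4*10*5 + 4*7*3 = 284
284 mod 70 = 4
Check: 4 mod 7 = 4 ✓, 4 mod 10 = 4 ✓

x ≡ 4 (mod 70)


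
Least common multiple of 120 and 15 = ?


GCD(120, 15) = 15
LCM = 120*15/15 = 1800/15 = 120

LCM = 120


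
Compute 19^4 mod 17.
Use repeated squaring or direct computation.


19^1 mod 17 = 2
19^2 mod 17 = 4
19^3 mod 17 = 8
19^4 mod 17 = 16


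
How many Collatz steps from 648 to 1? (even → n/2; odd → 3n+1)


648 → 324 → 162 → 81 → 244 → 122 → 61 → 184 → 92 → 46 → 23 → 70 → 35 → 106 → 53 → 160 → 80 → 40 → 20 → 10 → 5 → 16 → 8 → 4 → 2 → 1
Total steps = 25

25 steps


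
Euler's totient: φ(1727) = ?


1727 = 11 × 157
Prime factors: 11, 157
φ(1727) = 1727 × (1-1/11) × (1-1/157)
= 1727 × 10/11 × 156/157 = 1560

φ(1727) = 1560


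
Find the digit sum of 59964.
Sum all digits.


5 + 9 + 9 + 6 + 4 = 33


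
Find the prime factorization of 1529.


1529 / 11 = 139
139 / 139 = 1
1529 = 11 × 139


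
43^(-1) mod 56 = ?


Use the extended Euclidean algorithm on (56, 43); each row r = 56*s + 43*t:
r=56, s=1, t=0
r=43, s=0, t=1
q=1: r=13, s=1, t=-1   [56*(1) + 43*(-1) = 13]
q=3: r=4, s=-3, t=4   [56*(-3) + 43*(4) = 4]
q=3: r=1, s=10, t=-13   [56*(10) + 43*(-13) = 1]
q=4: r=0, s=-43, t=56   [56*(-43) + 43*(56) = 0]
GCD = 1 with t = -13, so 43*(-13) ≡ 1 (mod 56)
Inverse = -13 mod 56 = 43
Check: 43 * 43 = 1849 ≡ 1 (mod 56)

43^(-1) ≡ 43 (mod 56)


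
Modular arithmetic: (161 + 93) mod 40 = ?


161 + 93 = 254
254 mod 40 = 14


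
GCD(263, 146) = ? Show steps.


263 = 1 * 146 + 117
146 = 1 * 117 + 29
117 = 4 * 29 + 1
29 = 29 * 1 + 0
GCD = 1


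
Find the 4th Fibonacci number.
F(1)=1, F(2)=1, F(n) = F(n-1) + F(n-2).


Sequence: 1, 1, 2, 3
F(4) = 3


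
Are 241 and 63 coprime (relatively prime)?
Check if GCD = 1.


Euclidean algorithm:
241 = 3 * 63 + 52
63 = 1 * 52 + 11
52 = 4 * 11 + 8
11 = 1 * 8 + 3
8 = 2 * 3 + 2
3 = 1 * 2 + 1
2 = 2 * 1 + 0
GCD(241, 63) = 1

Yes, coprime (GCD = 1)


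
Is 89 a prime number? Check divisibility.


Check divisors up to sqrt(89) = 9.4340
No divisors found.
89 is prime.

Yes, 89 is prime


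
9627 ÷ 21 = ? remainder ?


9627 = 21 * 458 + 9
Check: 9618 + 9 = 9627

q = 458, r = 9


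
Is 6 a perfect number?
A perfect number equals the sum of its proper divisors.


Proper divisors of 6: 1, 2, 3
Sum = 1 + 2 + 3 = 6

Yes, 6 is perfect (6 = 6)


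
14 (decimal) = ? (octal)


14 (base 10) = 14 (decimal)
14 (decimal) = 16 (base 8)


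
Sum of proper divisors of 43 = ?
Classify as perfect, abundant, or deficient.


Proper divisors: 1
Sum = 1 = 1
1 < 43 → deficient

s(43) = 1 (deficient)


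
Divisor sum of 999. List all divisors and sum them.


Divisors of 999: 1, 3, 9, 27, 37, 111, 333, 999
Sum = 1 + 3 + 9 + 27 + 37 + 111 + 333 + 999 = 1520

σ(999) = 1520


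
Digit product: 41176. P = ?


4 × 1 × 1 × 7 × 6 = 168


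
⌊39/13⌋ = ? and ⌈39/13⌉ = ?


39/13 = 3.0000
floor = 3
ceil = 3

floor = 3, ceil = 3


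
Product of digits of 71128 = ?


7 × 1 × 1 × 2 × 8 = 112


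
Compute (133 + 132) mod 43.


133 + 132 = 265
265 mod 43 = 7


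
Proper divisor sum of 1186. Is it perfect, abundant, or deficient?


Proper divisors: 1, 2, 593
Sum = 1 + 2 + 593 = 596
596 < 1186 → deficient

s(1186) = 596 (deficient)


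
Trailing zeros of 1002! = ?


floor(1002/5) = 200
floor(1002/25) = 40
floor(1002/125) = 8
floor(1002/625) = 1
Total = 249

249 trailing zeros


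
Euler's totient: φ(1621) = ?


1621 = 1621
Prime factors: 1621
φ(1621) = 1621 × (1-1/1621)
= 1621 × 1620/1621 = 1620

φ(1621) = 1620


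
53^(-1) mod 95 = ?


Use the extended Euclidean algorithm on (95, 53); each row r = 95*s + 53*t:
r=95, s=1, t=0
r=53, s=0, t=1
q=1: r=42, s=1, t=-1   [95*(1) + 53*(-1) = 42]
q=1: r=11, s=-1, t=2   [95*(-1) + 53*(2) = 11]
q=3: r=9, s=4, t=-7   [95*(4) + 53*(-7) = 9]
q=1: r=2, s=-5, t=9   [95*(-5) + 53*(9) = 2]
q=4: r=1, s=24, t=-43   [95*(24) + 53*(-43) = 1]
q=2: r=0, s=-53, t=95   [95*(-53) + 53*(95) = 0]
GCD = 1 with t = -43, so 53*(-43) ≡ 1 (mod 95)
Inverse = -43 mod 95 = 52
Check: 53 * 52 = 2756 ≡ 1 (mod 95)

53^(-1) ≡ 52 (mod 95)


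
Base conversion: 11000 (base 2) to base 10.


11000 (base 2) = 24 (decimal)
24 (decimal) = 24 (base 10)


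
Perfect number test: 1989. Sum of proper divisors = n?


Proper divisors of 1989: 1, 3, 9, 13, 17, 39, 51, 117, 153, 221, 663
Sum = 1 + 3 + 9 + 13 + 17 + 39 + 51 + 117 + 153 + 221 + 663 = 1287

No, 1989 is not perfect (1287 ≠ 1989)


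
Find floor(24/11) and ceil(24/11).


24/11 = 2.1818
floor = 2
ceil = 3

floor = 2, ceil = 3


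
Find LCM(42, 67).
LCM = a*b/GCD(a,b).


GCD(42, 67) = 1
LCM = 42*67/1 = 2814/1 = 2814

LCM = 2814


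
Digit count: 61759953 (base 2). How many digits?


61759953 in base 2 = 11101011100110000111010001
Number of digits = 26

26 digits (base 2)


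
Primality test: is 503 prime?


Check divisors up to sqrt(503) = 22.4277
No divisors found.
503 is prime.

Yes, 503 is prime


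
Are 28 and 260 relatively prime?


Euclidean algorithm:
260 = 9 * 28 + 8
28 = 3 * 8 + 4
8 = 2 * 4 + 0
GCD(28, 260) = 4

No, not coprime (GCD = 4)


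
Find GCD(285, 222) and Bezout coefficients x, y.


Tabular extended Euclidean (each row: r = 285*s + 222*t):
r=285, s=1, t=0
r=222, s=0, t=1
q=1: r=63, s=1, t=-1   [285*(1) + 222*(-1) = 63]
q=3: r=33, s=-3, t=4   [285*(-3) + 222*(4) = 33]
q=1: r=30, s=4, t=-5   [285*(4) + 222*(-5) = 30]
q=1: r=3, s=-7, t=9   [285*(-7) + 222*(9) = 3]
q=10: r=0, s=74, t=-95   [285*(74) + 222*(-95) = 0]
GCD = 3; from the row with r=3: x=-7, y=9
Check: 285*(-7) + 222*(9) = -1995 + 1998 = 3

GCD = 3, x = -7, y = 9


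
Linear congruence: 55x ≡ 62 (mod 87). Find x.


GCD(55, 87) = 1, unique solution
a^(-1) mod 87 = 19
x = 19 * 62 mod 87 = 47

x ≡ 47 (mod 87)


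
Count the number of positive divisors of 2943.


2943 = 3^3 × 109^1
d(2943) = (3+1) × (1+1) = 8

8 divisors


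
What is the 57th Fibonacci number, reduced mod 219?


F(k) mod 219 for k=1..57:
1, 1, 2, 3, 5, 8, 13, 21, 34, 55, 89, 144, 14, 158, 172, 111, 64, 175, 20, 195, 215, 191, 187, 159, 127, 67, 194, 42, 17, 59, 76, 135, 211, 127, 119, 27, 146, 173, 100, 54, 154, 208, 143, 132, 56, 188, 25, 213, 19, 13, 32, 45, 77, 122, 199, 102, 82
F(57) mod 219 = 82


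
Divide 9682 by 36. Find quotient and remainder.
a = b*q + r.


9682 = 36 * 268 + 34
Check: 9648 + 34 = 9682

q = 268, r = 34


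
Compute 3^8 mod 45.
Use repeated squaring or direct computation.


3^1 mod 45 = 3
3^2 mod 45 = 9
3^3 mod 45 = 27
3^4 mod 45 = 36
3^5 mod 45 = 18
3^6 mod 45 = 9
3^7 mod 45 = 27
3^8 mod 45 = 36


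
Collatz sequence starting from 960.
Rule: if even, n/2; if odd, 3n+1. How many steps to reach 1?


960 → 480 → 240 → 120 → 60 → 30 → 15 → 46 → 23 → 70 → 35 → 106 → 53 → 160 → 80 → 40 → 20 → 10 → 5 → 16 → 8 → 4 → 2 → 1
Total steps = 23

23 steps


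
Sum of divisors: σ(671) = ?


Divisors of 671: 1, 11, 61, 671
Sum = 1 + 11 + 61 + 671 = 744

σ(671) = 744


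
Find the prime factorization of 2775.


2775 / 3 = 925
925 / 5 = 185
185 / 5 = 37
37 / 37 = 1
2775 = 3 × 5^2 × 37


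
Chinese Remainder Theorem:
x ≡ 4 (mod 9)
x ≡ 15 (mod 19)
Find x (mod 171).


M = 9*19 = 171
M1 = M/9 = 19, M2 = M/19 = 9
M1^(-1) mod 9 = 1, M2^(-1) mod 19 = 17
x = 4*19*1 + 15*9*17 = 2371
2371 mod 171 = 148
Check: 148 mod 9 = 4 ✓, 148 mod 19 = 15 ✓

x ≡ 148 (mod 171)


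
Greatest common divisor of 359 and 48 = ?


359 = 7 * 48 + 23
48 = 2 * 23 + 2
23 = 11 * 2 + 1
2 = 2 * 1 + 0
GCD = 1


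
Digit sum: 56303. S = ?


5 + 6 + 3 + 0 + 3 = 17


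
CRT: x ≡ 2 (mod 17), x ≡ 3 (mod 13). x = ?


M = 17*13 = 221
M1 = M/17 = 13, M2 = M/13 = 17
M1^(-1) mod 17 = 4, M2^(-1) mod 13 = 10
x = 2*13*4 + 3*17*10 = 614
614 mod 221 = 172
Check: 172 mod 17 = 2 ✓, 172 mod 13 = 3 ✓

x ≡ 172 (mod 221)


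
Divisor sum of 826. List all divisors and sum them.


Divisors of 826: 1, 2, 7, 14, 59, 118, 413, 826
Sum = 1 + 2 + 7 + 14 + 59 + 118 + 413 + 826 = 1440

σ(826) = 1440


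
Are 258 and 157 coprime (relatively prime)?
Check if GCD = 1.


Euclidean algorithm:
258 = 1 * 157 + 101
157 = 1 * 101 + 56
101 = 1 * 56 + 45
56 = 1 * 45 + 11
45 = 4 * 11 + 1
11 = 11 * 1 + 0
GCD(258, 157) = 1

Yes, coprime (GCD = 1)


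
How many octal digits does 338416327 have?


338416327 in base 8 = 2412751307
Number of digits = 10

10 digits (base 8)


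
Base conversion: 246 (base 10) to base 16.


246 (base 10) = 246 (decimal)
246 (decimal) = F6 (base 16)


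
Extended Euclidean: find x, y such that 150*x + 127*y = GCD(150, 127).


Tabular extended Euclidean (each row: r = 150*s + 127*t):
r=150, s=1, t=0
r=127, s=0, t=1
q=1: r=23, s=1, t=-1   [150*(1) + 127*(-1) = 23]
q=5: r=12, s=-5, t=6   [150*(-5) + 127*(6) = 12]
q=1: r=11, s=6, t=-7   [150*(6) + 127*(-7) = 11]
q=1: r=1, s=-11, t=13   [150*(-11) + 127*(13) = 1]
q=11: r=0, s=127, t=-150   [150*(127) + 127*(-150) = 0]
GCD = 1; from the row with r=1: x=-11, y=13
Check: 150*(-11) + 127*(13) = -1650 + 1651 = 1

GCD = 1, x = -11, y = 13


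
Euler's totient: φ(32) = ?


32 = 2^5
Prime factors: 2
φ(32) = 32 × (1-1/2)
= 32 × 1/2 = 16

φ(32) = 16


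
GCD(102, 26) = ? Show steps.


102 = 3 * 26 + 24
26 = 1 * 24 + 2
24 = 12 * 2 + 0
GCD = 2


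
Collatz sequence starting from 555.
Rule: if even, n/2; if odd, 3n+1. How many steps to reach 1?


555 → 1666 → 833 → 2500 → 1250 → 625 → 1876 → 938 → 469 → 1408 → 704 → 352 → 176 → 88 → 44 → 22 → 11 → 34 → 17 → 52 → 26 → 13 → 40 → 20 → 10 → 5 → 16 → 8 → 4 → 2 → 1
Total steps = 30

30 steps


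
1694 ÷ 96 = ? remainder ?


1694 = 96 * 17 + 62
Check: 1632 + 62 = 1694

q = 17, r = 62


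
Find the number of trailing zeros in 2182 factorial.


floor(2182/5) = 436
floor(2182/25) = 87
floor(2182/125) = 17
floor(2182/625) = 3
Total = 543

543 trailing zeros


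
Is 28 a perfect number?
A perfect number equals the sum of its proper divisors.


Proper divisors of 28: 1, 2, 4, 7, 14
Sum = 1 + 2 + 4 + 7 + 14 = 28

Yes, 28 is perfect (28 = 28)


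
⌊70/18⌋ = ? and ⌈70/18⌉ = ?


70/18 = 3.8889
floor = 3
ceil = 4

floor = 3, ceil = 4


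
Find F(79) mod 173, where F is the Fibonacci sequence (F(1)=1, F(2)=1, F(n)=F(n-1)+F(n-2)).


F(k) mod 173 for k=1..79:
1, 1, 2, 3, 5, 8, 13, 21, 34, 55, 89, 144, 60, 31, 91, 122, 40, 162, 29, 18, 47, 65, 112, 4, 116, 120, 63, 10, 73, 83, 156, 66, 49, 115, 164, 106, 97, 30, 127, 157, 111, 95, 33, 128, 161, 116, 104, 47, 151, 25, 3, 28, 31, 59, 90, 149, 66, 42, 108, 150, 85, 62, 147, 36, 10, 46, 56, 102, 158, 87, 72, 159, 58, 44, 102, 146, 75, 48, 123
F(79) mod 173 = 123


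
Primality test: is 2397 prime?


2397 / 3 = 799 (exact division)
2397 is NOT prime.

No, 2397 is not prime


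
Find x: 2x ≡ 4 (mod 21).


GCD(2, 21) = 1, unique solution
a^(-1) mod 21 = 11
x = 11 * 4 mod 21 = 2

x ≡ 2 (mod 21)


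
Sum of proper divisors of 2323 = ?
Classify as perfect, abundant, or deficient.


Proper divisors: 1, 23, 101
Sum = 1 + 23 + 101 = 125
125 < 2323 → deficient

s(2323) = 125 (deficient)


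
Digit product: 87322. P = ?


8 × 7 × 3 × 2 × 2 = 672


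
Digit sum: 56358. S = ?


5 + 6 + 3 + 5 + 8 = 27


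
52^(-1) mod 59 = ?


Use the extended Euclidean algorithm on (59, 52); each row r = 59*s + 52*t:
r=59, s=1, t=0
r=52, s=0, t=1
q=1: r=7, s=1, t=-1   [59*(1) + 52*(-1) = 7]
q=7: r=3, s=-7, t=8   [59*(-7) + 52*(8) = 3]
q=2: r=1, s=15, t=-17   [59*(15) + 52*(-17) = 1]
q=3: r=0, s=-52, t=59   [59*(-52) + 52*(59) = 0]
GCD = 1 with t = -17, so 52*(-17) ≡ 1 (mod 59)
Inverse = -17 mod 59 = 42
Check: 52 * 42 = 2184 ≡ 1 (mod 59)

52^(-1) ≡ 42 (mod 59)


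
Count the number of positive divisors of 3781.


3781 = 19^1 × 199^1
d(3781) = (1+1) × (1+1) = 4

4 divisors


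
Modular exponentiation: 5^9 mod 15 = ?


5^1 mod 15 = 5
5^2 mod 15 = 10
5^3 mod 15 = 5
5^4 mod 15 = 10
5^5 mod 15 = 5
5^6 mod 15 = 10
5^7 mod 15 = 5
5^8 mod 15 = 10
5^9 mod 15 = 5


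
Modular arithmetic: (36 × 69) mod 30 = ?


36 × 69 = 2484
2484 mod 30 = 24


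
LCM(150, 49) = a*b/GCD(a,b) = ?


GCD(150, 49) = 1
LCM = 150*49/1 = 7350/1 = 7350

LCM = 7350


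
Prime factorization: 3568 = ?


3568 / 2 = 1784
1784 / 2 = 892
892 / 2 = 446
446 / 2 = 223
223 / 223 = 1
3568 = 2^4 × 223


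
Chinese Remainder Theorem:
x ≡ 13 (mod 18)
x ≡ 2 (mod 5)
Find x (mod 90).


M = 18*5 = 90
M1 = M/18 = 5, M2 = M/5 = 18
M1^(-1) mod 18 = 11, M2^(-1) mod 5 = 2
x = 13*5*11 + 2*18*2 = 787
787 mod 90 = 67
Check: 67 mod 18 = 13 ✓, 67 mod 5 = 2 ✓

x ≡ 67 (mod 90)


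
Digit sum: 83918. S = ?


8 + 3 + 9 + 1 + 8 = 29


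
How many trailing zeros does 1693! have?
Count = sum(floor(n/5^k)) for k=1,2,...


floor(1693/5) = 338
floor(1693/25) = 67
floor(1693/125) = 13
floor(1693/625) = 2
Total = 420

420 trailing zeros


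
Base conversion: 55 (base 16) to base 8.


55 (base 16) = 85 (decimal)
85 (decimal) = 125 (base 8)


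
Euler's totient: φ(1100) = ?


1100 = 2^2 × 5^2 × 11
Prime factors: 2, 5, 11
φ(1100) = 1100 × (1-1/2) × (1-1/5) × (1-1/11)
= 1100 × 1/2 × 4/5 × 10/11 = 400

φ(1100) = 400


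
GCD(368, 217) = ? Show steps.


368 = 1 * 217 + 151
217 = 1 * 151 + 66
151 = 2 * 66 + 19
66 = 3 * 19 + 9
19 = 2 * 9 + 1
9 = 9 * 1 + 0
GCD = 1


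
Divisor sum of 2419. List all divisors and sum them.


Divisors of 2419: 1, 41, 59, 2419
Sum = 1 + 41 + 59 + 2419 = 2520

σ(2419) = 2520


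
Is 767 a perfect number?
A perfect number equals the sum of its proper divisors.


Proper divisors of 767: 1, 13, 59
Sum = 1 + 13 + 59 = 73

No, 767 is not perfect (73 ≠ 767)


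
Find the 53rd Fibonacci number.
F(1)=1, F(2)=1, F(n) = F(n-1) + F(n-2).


Sequence: 1, 1, 2, 3, 5, 8, 13, 21, 34, 55, 89, 144, 233, 377, 610, 987, 1597, 2584, 4181, 6765, 10946, 17711, 28657, 46368, 75025, 121393, 196418, 317811, 514229, 832040, 1346269, 2178309, 3524578, 5702887, 9227465, 14930352, 24157817, 39088169, 63245986, 102334155, 165580141, 267914296, 433494437, 701408733, 1134903170, 1836311903, 2971215073, 4807526976, 7778742049, 12586269025, 20365011074, 32951280099, 53316291173
F(53) = 53316291173


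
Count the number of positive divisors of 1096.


1096 = 2^3 × 137^1
d(1096) = (3+1) × (1+1) = 8

8 divisors


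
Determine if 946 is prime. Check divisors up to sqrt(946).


946 / 2 = 473 (exact division)
946 is NOT prime.

No, 946 is not prime


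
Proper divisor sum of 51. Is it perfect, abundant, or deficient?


Proper divisors: 1, 3, 17
Sum = 1 + 3 + 17 = 21
21 < 51 → deficient

s(51) = 21 (deficient)


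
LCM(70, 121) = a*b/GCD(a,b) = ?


GCD(70, 121) = 1
LCM = 70*121/1 = 8470/1 = 8470

LCM = 8470


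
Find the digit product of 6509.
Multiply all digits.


6 × 5 × 0 × 9 = 0


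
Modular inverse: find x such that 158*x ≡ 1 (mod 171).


Use the extended Euclidean algorithm on (171, 158); each row r = 171*s + 158*t:
r=171, s=1, t=0
r=158, s=0, t=1
q=1: r=13, s=1, t=-1   [171*(1) + 158*(-1) = 13]
q=12: r=2, s=-12, t=13   [171*(-12) + 158*(13) = 2]
q=6: r=1, s=73, t=-79   [171*(73) + 158*(-79) = 1]
q=2: r=0, s=-158, t=171   [171*(-158) + 158*(171) = 0]
GCD = 1 with t = -79, so 158*(-79) ≡ 1 (mod 171)
Inverse = -79 mod 171 = 92
Check: 158 * 92 = 14536 ≡ 1 (mod 171)

158^(-1) ≡ 92 (mod 171)


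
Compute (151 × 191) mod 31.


151 × 191 = 28841
28841 mod 31 = 11


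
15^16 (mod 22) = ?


15^1 mod 22 = 15
15^2 mod 22 = 5
15^3 mod 22 = 9
15^4 mod 22 = 3
15^5 mod 22 = 1
15^6 mod 22 = 15
15^7 mod 22 = 5
15^8 mod 22 = 9
15^9 mod 22 = 3
15^10 mod 22 = 1
15^11 mod 22 = 15
15^12 mod 22 = 5
15^13 mod 22 = 9
15^14 mod 22 = 3
15^15 mod 22 = 1
15^16 mod 22 = 15


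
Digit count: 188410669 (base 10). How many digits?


188410669 has 9 digits in base 10
floor(log10(188410669)) + 1 = floor(8.2751) + 1 = 9

9 digits (base 10)


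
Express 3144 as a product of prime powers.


3144 / 2 = 1572
1572 / 2 = 786
786 / 2 = 393
393 / 3 = 131
131 / 131 = 1
3144 = 2^3 × 3 × 131


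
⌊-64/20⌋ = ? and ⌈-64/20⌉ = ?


-64/20 = -3.2000
floor = -4
ceil = -3

floor = -4, ceil = -3


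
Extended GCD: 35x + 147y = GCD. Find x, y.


Tabular extended Euclidean (each row: r = 35*s + 147*t):
r=35, s=1, t=0
r=147, s=0, t=1
q=0: r=35, s=1, t=0   [35*(1) + 147*(0) = 35]
q=4: r=7, s=-4, t=1   [35*(-4) + 147*(1) = 7]
q=5: r=0, s=21, t=-5   [35*(21) + 147*(-5) = 0]
GCD = 7; from the row with r=7: x=-4, y=1
Check: 35*(-4) + 147*(1) = -140 + 147 = 7

GCD = 7, x = -4, y = 1


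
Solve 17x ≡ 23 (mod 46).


GCD(17, 46) = 1, unique solution
a^(-1) mod 46 = 19
x = 19 * 23 mod 46 = 23

x ≡ 23 (mod 46)


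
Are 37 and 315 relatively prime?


Euclidean algorithm:
315 = 8 * 37 + 19
37 = 1 * 19 + 18
19 = 1 * 18 + 1
18 = 18 * 1 + 0
GCD(37, 315) = 1

Yes, coprime (GCD = 1)


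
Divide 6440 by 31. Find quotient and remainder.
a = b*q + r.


6440 = 31 * 207 + 23
Check: 6417 + 23 = 6440

q = 207, r = 23


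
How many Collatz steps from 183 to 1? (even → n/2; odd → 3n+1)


183 → 550 → 275 → 826 → 413 → 1240 → 620 → 310 → 155 → 466 → 233 → 700 → 350 → 175 → 526 → 263 → 790 → 395 → 1186 → 593 → 1780 → 890 → 445 → 1336 → 668 → 334 → 167 → 502 → 251 → 754 → 377 → 1132 → 566 → 283 → 850 → 425 → 1276 → 638 → 319 → 958 → 479 → 1438 → 719 → 2158 → 1079 → 3238 → 1619 → 4858 → 2429 → 7288 → 3644 → 1822 → 911 → 2734 → 1367 → 4102 → 2051 → 6154 → 3077 → 9232 → 4616 → 2308 → 1154 → 577 → 1732 → 866 → 433 → 1300 → 650 → 325 → 976 → 488 → 244 → 122 → 61 → 184 → 92 → 46 → 23 → 70 → 35 → 106 → 53 → 160 → 80 → 40 → 20 → 10 → 5 → 16 → 8 → 4 → 2 → 1
Total steps = 93

93 steps


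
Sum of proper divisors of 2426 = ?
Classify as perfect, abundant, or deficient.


Proper divisors: 1, 2, 1213
Sum = 1 + 2 + 1213 = 1216
1216 < 2426 → deficient

s(2426) = 1216 (deficient)


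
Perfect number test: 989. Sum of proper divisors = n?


Proper divisors of 989: 1, 23, 43
Sum = 1 + 23 + 43 = 67

No, 989 is not perfect (67 ≠ 989)


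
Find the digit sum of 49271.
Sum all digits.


4 + 9 + 2 + 7 + 1 = 23


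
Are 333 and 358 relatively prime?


Euclidean algorithm:
358 = 1 * 333 + 25
333 = 13 * 25 + 8
25 = 3 * 8 + 1
8 = 8 * 1 + 0
GCD(333, 358) = 1

Yes, coprime (GCD = 1)


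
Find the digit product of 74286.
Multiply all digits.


7 × 4 × 2 × 8 × 6 = 2688


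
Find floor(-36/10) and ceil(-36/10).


-36/10 = -3.6000
floor = -4
ceil = -3

floor = -4, ceil = -3


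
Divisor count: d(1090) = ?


1090 = 2^1 × 5^1 × 109^1
d(1090) = (1+1) × (1+1) × (1+1) = 8

8 divisors


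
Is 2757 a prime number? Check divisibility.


2757 / 3 = 919 (exact division)
2757 is NOT prime.

No, 2757 is not prime


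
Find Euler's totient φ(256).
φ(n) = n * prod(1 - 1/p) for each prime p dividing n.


256 = 2^8
Prime factors: 2
φ(256) = 256 × (1-1/2)
= 256 × 1/2 = 128

φ(256) = 128


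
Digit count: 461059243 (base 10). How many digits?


461059243 has 9 digits in base 10
floor(log10(461059243)) + 1 = floor(8.6638) + 1 = 9

9 digits (base 10)


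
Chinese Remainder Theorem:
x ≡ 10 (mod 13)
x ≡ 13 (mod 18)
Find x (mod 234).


M = 13*18 = 234
M1 = M/13 = 18, M2 = M/18 = 13
M1^(-1) mod 13 = 8, M2^(-1) mod 18 = 7
x = 10*18*8 + 13*13*7 = 2623
2623 mod 234 = 49
Check: 49 mod 13 = 10 ✓, 49 mod 18 = 13 ✓

x ≡ 49 (mod 234)


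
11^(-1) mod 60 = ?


Use the extended Euclidean algorithm on (60, 11); each row r = 60*s + 11*t:
r=60, s=1, t=0
r=11, s=0, t=1
q=5: r=5, s=1, t=-5   [60*(1) + 11*(-5) = 5]
q=2: r=1, s=-2, t=11   [60*(-2) + 11*(11) = 1]
q=5: r=0, s=11, t=-60   [60*(11) + 11*(-60) = 0]
GCD = 1 with t = 11, so 11*(11) ≡ 1 (mod 60)
Inverse = 11 mod 60 = 11
Check: 11 * 11 = 121 ≡ 1 (mod 60)

11^(-1) ≡ 11 (mod 60)


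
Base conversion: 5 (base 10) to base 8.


5 (base 10) = 5 (decimal)
5 (decimal) = 5 (base 8)


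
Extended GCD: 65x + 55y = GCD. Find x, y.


Tabular extended Euclidean (each row: r = 65*s + 55*t):
r=65, s=1, t=0
r=55, s=0, t=1
q=1: r=10, s=1, t=-1   [65*(1) + 55*(-1) = 10]
q=5: r=5, s=-5, t=6   [65*(-5) + 55*(6) = 5]
q=2: r=0, s=11, t=-13   [65*(11) + 55*(-13) = 0]
GCD = 5; from the row with r=5: x=-5, y=6
Check: 65*(-5) + 55*(6) = -325 + 330 = 5

GCD = 5, x = -5, y = 6


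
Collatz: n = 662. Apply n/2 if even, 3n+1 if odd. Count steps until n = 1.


662 → 331 → 994 → 497 → 1492 → 746 → 373 → 1120 → 560 → 280 → 140 → 70 → 35 → 106 → 53 → 160 → 80 → 40 → 20 → 10 → 5 → 16 → 8 → 4 → 2 → 1
Total steps = 25

25 steps


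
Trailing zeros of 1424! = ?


floor(1424/5) = 284
floor(1424/25) = 56
floor(1424/125) = 11
floor(1424/625) = 2
Total = 353

353 trailing zeros


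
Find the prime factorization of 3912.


3912 / 2 = 1956
1956 / 2 = 978
978 / 2 = 489
489 / 3 = 163
163 / 163 = 1
3912 = 2^3 × 3 × 163


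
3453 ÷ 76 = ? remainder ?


3453 = 76 * 45 + 33
Check: 3420 + 33 = 3453

q = 45, r = 33


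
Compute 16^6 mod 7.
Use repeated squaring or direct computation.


16^1 mod 7 = 2
16^2 mod 7 = 4
16^3 mod 7 = 1
16^4 mod 7 = 2
16^5 mod 7 = 4
16^6 mod 7 = 1


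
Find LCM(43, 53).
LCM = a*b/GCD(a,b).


GCD(43, 53) = 1
LCM = 43*53/1 = 2279/1 = 2279

LCM = 2279


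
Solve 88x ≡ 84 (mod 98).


GCD(88, 98) = 2 divides 84
Divide: 44x ≡ 42 (mod 49)
x ≡ 21 (mod 49)


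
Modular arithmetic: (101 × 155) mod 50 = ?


101 × 155 = 15655
15655 mod 50 = 5


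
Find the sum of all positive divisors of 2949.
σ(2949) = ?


Divisors of 2949: 1, 3, 983, 2949
Sum = 1 + 3 + 983 + 2949 = 3936

σ(2949) = 3936


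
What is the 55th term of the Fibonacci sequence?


Sequence: 1, 1, 2, 3, 5, 8, 13, 21, 34, 55, 89, 144, 233, 377, 610, 987, 1597, 2584, 4181, 6765, 10946, 17711, 28657, 46368, 75025, 121393, 196418, 317811, 514229, 832040, 1346269, 2178309, 3524578, 5702887, 9227465, 14930352, 24157817, 39088169, 63245986, 102334155, 165580141, 267914296, 433494437, 701408733, 1134903170, 1836311903, 2971215073, 4807526976, 7778742049, 12586269025, 20365011074, 32951280099, 53316291173, 86267571272, 139583862445
F(55) = 139583862445


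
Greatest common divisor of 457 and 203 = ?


457 = 2 * 203 + 51
203 = 3 * 51 + 50
51 = 1 * 50 + 1
50 = 50 * 1 + 0
GCD = 1


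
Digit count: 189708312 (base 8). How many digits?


189708312 in base 8 = 1323534030
Number of digits = 10

10 digits (base 8)


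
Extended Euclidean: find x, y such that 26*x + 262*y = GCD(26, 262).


Tabular extended Euclidean (each row: r = 26*s + 262*t):
r=26, s=1, t=0
r=262, s=0, t=1
q=0: r=26, s=1, t=0   [26*(1) + 262*(0) = 26]
q=10: r=2, s=-10, t=1   [26*(-10) + 262*(1) = 2]
q=13: r=0, s=131, t=-13   [26*(131) + 262*(-13) = 0]
GCD = 2; from the row with r=2: x=-10, y=1
Check: 26*(-10) + 262*(1) = -260 + 262 = 2

GCD = 2, x = -10, y = 1


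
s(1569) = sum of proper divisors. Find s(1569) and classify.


Proper divisors: 1, 3, 523
Sum = 1 + 3 + 523 = 527
527 < 1569 → deficient

s(1569) = 527 (deficient)


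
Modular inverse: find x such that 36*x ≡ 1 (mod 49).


Use the extended Euclidean algorithm on (49, 36); each row r = 49*s + 36*t:
r=49, s=1, t=0
r=36, s=0, t=1
q=1: r=13, s=1, t=-1   [49*(1) + 36*(-1) = 13]
q=2: r=10, s=-2, t=3   [49*(-2) + 36*(3) = 10]
q=1: r=3, s=3, t=-4   [49*(3) + 36*(-4) = 3]
q=3: r=1, s=-11, t=15   [49*(-11) + 36*(15) = 1]
q=3: r=0, s=36, t=-49   [49*(36) + 36*(-49) = 0]
GCD = 1 with t = 15, so 36*(15) ≡ 1 (mod 49)
Inverse = 15 mod 49 = 15
Check: 36 * 15 = 540 ≡ 1 (mod 49)

36^(-1) ≡ 15 (mod 49)


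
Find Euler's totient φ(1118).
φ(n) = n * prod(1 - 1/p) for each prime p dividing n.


1118 = 2 × 13 × 43
Prime factors: 2, 13, 43
φ(1118) = 1118 × (1-1/2) × (1-1/13) × (1-1/43)
= 1118 × 1/2 × 12/13 × 42/43 = 504

φ(1118) = 504


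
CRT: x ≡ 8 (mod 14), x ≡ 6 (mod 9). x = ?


M = 14*9 = 126
M1 = M/14 = 9, M2 = M/9 = 14
M1^(-1) mod 14 = 11, M2^(-1) mod 9 = 2
x = 8*9*11 + 6*14*2 = 960
960 mod 126 = 78
Check: 78 mod 14 = 8 ✓, 78 mod 9 = 6 ✓

x ≡ 78 (mod 126)


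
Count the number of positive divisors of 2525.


2525 = 5^2 × 101^1
d(2525) = (2+1) × (1+1) = 6

6 divisors


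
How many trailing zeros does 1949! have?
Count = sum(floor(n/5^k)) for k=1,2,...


floor(1949/5) = 389
floor(1949/25) = 77
floor(1949/125) = 15
floor(1949/625) = 3
Total = 484

484 trailing zeros


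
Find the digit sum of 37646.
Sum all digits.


3 + 7 + 6 + 4 + 6 = 26


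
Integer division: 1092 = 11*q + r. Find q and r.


1092 = 11 * 99 + 3
Check: 1089 + 3 = 1092

q = 99, r = 3


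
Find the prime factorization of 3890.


3890 / 2 = 1945
1945 / 5 = 389
389 / 389 = 1
3890 = 2 × 5 × 389


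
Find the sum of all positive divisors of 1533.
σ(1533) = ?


Divisors of 1533: 1, 3, 7, 21, 73, 219, 511, 1533
Sum = 1 + 3 + 7 + 21 + 73 + 219 + 511 + 1533 = 2368

σ(1533) = 2368


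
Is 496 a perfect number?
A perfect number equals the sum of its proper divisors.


Proper divisors of 496: 1, 2, 4, 8, 16, 31, 62, 124, 248
Sum = 1 + 2 + 4 + 8 + 16 + 31 + 62 + 124 + 248 = 496

Yes, 496 is perfect (496 = 496)


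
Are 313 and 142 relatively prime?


Euclidean algorithm:
313 = 2 * 142 + 29
142 = 4 * 29 + 26
29 = 1 * 26 + 3
26 = 8 * 3 + 2
3 = 1 * 2 + 1
2 = 2 * 1 + 0
GCD(313, 142) = 1

Yes, coprime (GCD = 1)


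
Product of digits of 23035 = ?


2 × 3 × 0 × 3 × 5 = 0


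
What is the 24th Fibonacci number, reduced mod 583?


F(k) mod 583 for k=1..24:
1, 1, 2, 3, 5, 8, 13, 21, 34, 55, 89, 144, 233, 377, 27, 404, 431, 252, 100, 352, 452, 221, 90, 311
F(24) mod 583 = 311


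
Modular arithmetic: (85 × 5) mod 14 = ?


85 × 5 = 425
425 mod 14 = 5


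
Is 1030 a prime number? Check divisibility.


1030 / 2 = 515 (exact division)
1030 is NOT prime.

No, 1030 is not prime


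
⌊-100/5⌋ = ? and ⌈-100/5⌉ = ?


-100/5 = -20.0000
floor = -20
ceil = -20

floor = -20, ceil = -20


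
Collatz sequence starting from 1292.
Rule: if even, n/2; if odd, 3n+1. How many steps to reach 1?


1292 → 646 → 323 → 970 → 485 → 1456 → 728 → 364 → 182 → 91 → 274 → 137 → 412 → 206 → 103 → 310 → 155 → 466 → 233 → 700 → 350 → 175 → 526 → 263 → 790 → 395 → 1186 → 593 → 1780 → 890 → 445 → 1336 → 668 → 334 → 167 → 502 → 251 → 754 → 377 → 1132 → 566 → 283 → 850 → 425 → 1276 → 638 → 319 → 958 → 479 → 1438 → 719 → 2158 → 1079 → 3238 → 1619 → 4858 → 2429 → 7288 → 3644 → 1822 → 911 → 2734 → 1367 → 4102 → 2051 → 6154 → 3077 → 9232 → 4616 → 2308 → 1154 → 577 → 1732 → 866 → 433 → 1300 → 650 → 325 → 976 → 488 → 244 → 122 → 61 → 184 → 92 → 46 → 23 → 70 → 35 → 106 → 53 → 160 → 80 → 40 → 20 → 10 → 5 → 16 → 8 → 4 → 2 → 1
Total steps = 101

101 steps


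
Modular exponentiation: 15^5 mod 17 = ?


15^1 mod 17 = 15
15^2 mod 17 = 4
15^3 mod 17 = 9
15^4 mod 17 = 16
15^5 mod 17 = 2


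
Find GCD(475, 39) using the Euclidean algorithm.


475 = 12 * 39 + 7
39 = 5 * 7 + 4
7 = 1 * 4 + 3
4 = 1 * 3 + 1
3 = 3 * 1 + 0
GCD = 1


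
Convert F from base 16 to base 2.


F (base 16) = 15 (decimal)
15 (decimal) = 1111 (base 2)


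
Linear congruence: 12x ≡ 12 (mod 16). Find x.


GCD(12, 16) = 4 divides 12
Divide: 3x ≡ 3 (mod 4)
x ≡ 1 (mod 4)


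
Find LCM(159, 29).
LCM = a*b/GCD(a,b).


GCD(159, 29) = 1
LCM = 159*29/1 = 4611/1 = 4611

LCM = 4611


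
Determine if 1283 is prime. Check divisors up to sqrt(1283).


Check divisors up to sqrt(1283) = 35.8190
No divisors found.
1283 is prime.

Yes, 1283 is prime


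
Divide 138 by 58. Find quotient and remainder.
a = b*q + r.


138 = 58 * 2 + 22
Check: 116 + 22 = 138

q = 2, r = 22


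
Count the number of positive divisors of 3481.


3481 = 59^2
d(3481) = (2+1) = 3

3 divisors


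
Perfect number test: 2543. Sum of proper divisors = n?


Proper divisors of 2543: 1
Sum = 1 = 1

No, 2543 is not perfect (1 ≠ 2543)


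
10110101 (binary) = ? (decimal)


10110101 (base 2) = 181 (decimal)
181 (decimal) = 181 (base 10)


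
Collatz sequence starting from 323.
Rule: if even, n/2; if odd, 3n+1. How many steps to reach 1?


323 → 970 → 485 → 1456 → 728 → 364 → 182 → 91 → 274 → 137 → 412 → 206 → 103 → 310 → 155 → 466 → 233 → 700 → 350 → 175 → 526 → 263 → 790 → 395 → 1186 → 593 → 1780 → 890 → 445 → 1336 → 668 → 334 → 167 → 502 → 251 → 754 → 377 → 1132 → 566 → 283 → 850 → 425 → 1276 → 638 → 319 → 958 → 479 → 1438 → 719 → 2158 → 1079 → 3238 → 1619 → 4858 → 2429 → 7288 → 3644 → 1822 → 911 → 2734 → 1367 → 4102 → 2051 → 6154 → 3077 → 9232 → 4616 → 2308 → 1154 → 577 → 1732 → 866 → 433 → 1300 → 650 → 325 → 976 → 488 → 244 → 122 → 61 → 184 → 92 → 46 → 23 → 70 → 35 → 106 → 53 → 160 → 80 → 40 → 20 → 10 → 5 → 16 → 8 → 4 → 2 → 1
Total steps = 99

99 steps


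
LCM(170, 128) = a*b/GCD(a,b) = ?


GCD(170, 128) = 2
LCM = 170*128/2 = 21760/2 = 10880

LCM = 10880


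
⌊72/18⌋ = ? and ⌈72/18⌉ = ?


72/18 = 4.0000
floor = 4
ceil = 4

floor = 4, ceil = 4


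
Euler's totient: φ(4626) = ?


4626 = 2 × 3^2 × 257
Prime factors: 2, 3, 257
φ(4626) = 4626 × (1-1/2) × (1-1/3) × (1-1/257)
= 4626 × 1/2 × 2/3 × 256/257 = 1536

φ(4626) = 1536


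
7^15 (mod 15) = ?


7^1 mod 15 = 7
7^2 mod 15 = 4
7^3 mod 15 = 13
7^4 mod 15 = 1
7^5 mod 15 = 7
7^6 mod 15 = 4
7^7 mod 15 = 13
7^8 mod 15 = 1
7^9 mod 15 = 7
7^10 mod 15 = 4
7^11 mod 15 = 13
7^12 mod 15 = 1
7^13 mod 15 = 7
7^14 mod 15 = 4
7^15 mod 15 = 13


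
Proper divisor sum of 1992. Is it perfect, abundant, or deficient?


Proper divisors: 1, 2, 3, 4, 6, 8, 12, 24, 83, 166, 249, 332, 498, 664, 996
Sum = 1 + 2 + 3 + 4 + 6 + 8 + 12 + 24 + 83 + 166 + 249 + 332 + 498 + 664 + 996 = 3048
3048 > 1992 → abundant

s(1992) = 3048 (abundant)


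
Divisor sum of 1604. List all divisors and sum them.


Divisors of 1604: 1, 2, 4, 401, 802, 1604
Sum = 1 + 2 + 4 + 401 + 802 + 1604 = 2814

σ(1604) = 2814


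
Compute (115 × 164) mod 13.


115 × 164 = 18860
18860 mod 13 = 10


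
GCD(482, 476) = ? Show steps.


482 = 1 * 476 + 6
476 = 79 * 6 + 2
6 = 3 * 2 + 0
GCD = 2


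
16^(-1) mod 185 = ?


Use the extended Euclidean algorithm on (185, 16); each row r = 185*s + 16*t:
r=185, s=1, t=0
r=16, s=0, t=1
q=11: r=9, s=1, t=-11   [185*(1) + 16*(-11) = 9]
q=1: r=7, s=-1, t=12   [185*(-1) + 16*(12) = 7]
q=1: r=2, s=2, t=-23   [185*(2) + 16*(-23) = 2]
q=3: r=1, s=-7, t=81   [185*(-7) + 16*(81) = 1]
q=2: r=0, s=16, t=-185   [185*(16) + 16*(-185) = 0]
GCD = 1 with t = 81, so 16*(81) ≡ 1 (mod 185)
Inverse = 81 mod 185 = 81
Check: 16 * 81 = 1296 ≡ 1 (mod 185)

16^(-1) ≡ 81 (mod 185)
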